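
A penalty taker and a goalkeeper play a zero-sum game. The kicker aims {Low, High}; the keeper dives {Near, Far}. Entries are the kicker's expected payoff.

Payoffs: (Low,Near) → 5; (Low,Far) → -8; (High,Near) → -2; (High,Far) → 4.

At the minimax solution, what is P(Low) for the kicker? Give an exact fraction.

6/19

Row minima: Low → -8, High → -2; maximin = -2.
Column maxima: Near → 5, Far → 4; minimax = 4.
-2 ≠ 4, so there is no saddle point; optimal play is mixed.
Let the kicker play Low with probability p. Expected payoff against Near: 5p + (-2)(1−p) = 7p − 2; against Far: (-8)p + 4(1−p) = −12p + 4.
Setting these equal: 7p − 2 = −12p + 4 ⇒ 19p = 6 ⇒ p = 6/19, and the value is (7)·(6/19) − 2 = 4/19.
For the keeper: with q = P(Near), equating Low's and High's payoffs gives 13q − 8 = −6q + 4 ⇒ q = 12/19.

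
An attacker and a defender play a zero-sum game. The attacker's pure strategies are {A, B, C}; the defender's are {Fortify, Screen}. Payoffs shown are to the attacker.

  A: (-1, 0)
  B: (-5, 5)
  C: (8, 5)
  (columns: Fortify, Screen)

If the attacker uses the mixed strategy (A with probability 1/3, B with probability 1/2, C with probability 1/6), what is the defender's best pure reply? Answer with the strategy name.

Fortify

If the defender plays Fortify, the attacker's expected payoff is (1/3)·(-1) + (1/2)·(-5) + (1/6)·8 = -3/2.
If the defender plays Screen, the attacker's expected payoff is (1/3)·0 + (1/2)·5 + (1/6)·5 = 10/3.
The defender minimizes the attacker's payoff; the smallest is -3/2, so the best response is Fortify.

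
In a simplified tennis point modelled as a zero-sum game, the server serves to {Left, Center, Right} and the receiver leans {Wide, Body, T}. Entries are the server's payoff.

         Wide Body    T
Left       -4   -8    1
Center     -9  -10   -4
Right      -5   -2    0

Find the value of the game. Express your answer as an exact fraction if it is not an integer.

Row minima: Left → -8, Center → -10, Right → -5; maximin = -5.
Column maxima: Wide → -4, Body → -2, T → 1; minimax = -4.
-5 ≠ -4, so there is no saddle point; optimal play is mixed.
Center is strictly dominated by Left, so the server never plays it.
T is strictly dominated by Wide (it gives the server strictly more in every row), so the receiver never plays it.
On the remaining 2×2 (Left, Right vs Wide, Body):
Let the server play Left with probability p. Expected payoff against Wide: (-4)p + (-5)(1−p) = p − 5; against Body: (-8)p + (-2)(1−p) = −6p − 2.
Setting these equal: p − 5 = −6p − 2 ⇒ 7p = 3 ⇒ p = 3/7, and the value is (1)·(3/7) − 5 = -32/7.
For the receiver: with q = P(Wide), equating Left's and Right's payoffs gives 4q − 8 = −3q − 2 ⇒ q = 6/7.

-32/7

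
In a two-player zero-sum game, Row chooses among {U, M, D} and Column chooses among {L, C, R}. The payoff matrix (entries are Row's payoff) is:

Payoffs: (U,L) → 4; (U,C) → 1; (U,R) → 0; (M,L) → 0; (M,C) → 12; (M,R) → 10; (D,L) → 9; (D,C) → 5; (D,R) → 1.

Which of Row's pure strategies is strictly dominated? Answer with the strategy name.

U

D gives a strictly higher payoff than U against every column: 9 > 4, 5 > 1, 1 > 0.
So U is strictly dominated and Row never plays it.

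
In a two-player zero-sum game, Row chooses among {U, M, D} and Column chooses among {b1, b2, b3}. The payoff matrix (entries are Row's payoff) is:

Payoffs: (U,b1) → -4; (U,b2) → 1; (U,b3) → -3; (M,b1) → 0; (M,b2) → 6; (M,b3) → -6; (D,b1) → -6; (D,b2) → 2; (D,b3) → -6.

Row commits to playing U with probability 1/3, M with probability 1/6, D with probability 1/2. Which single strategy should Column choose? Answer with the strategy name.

If Column plays b1, Row's expected payoff is (1/3)·(-4) + (1/6)·0 + (1/2)·(-6) = -13/3.
If Column plays b2, Row's expected payoff is (1/3)·1 + (1/6)·6 + (1/2)·2 = 7/3.
If Column plays b3, Row's expected payoff is (1/3)·(-3) + (1/6)·(-6) + (1/2)·(-6) = -5.
Column minimizes Row's payoff; the smallest is -5, so the best response is b3.

b3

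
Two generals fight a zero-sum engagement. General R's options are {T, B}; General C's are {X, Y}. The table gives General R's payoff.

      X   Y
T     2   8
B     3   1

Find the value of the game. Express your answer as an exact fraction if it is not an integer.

11/4

Row minima: T → 2, B → 1; maximin = 2.
Column maxima: X → 3, Y → 8; minimax = 3.
2 ≠ 3, so there is no saddle point; optimal play is mixed.
Let General R play T with probability p. Expected payoff against X: 2p + 3(1−p) = −p + 3; against Y: 8p + 1(1−p) = 7p + 1.
Setting these equal: −p + 3 = 7p + 1 ⇒ −8p = -2 ⇒ p = 1/4, and the value is (-1)·(1/4) + 3 = 11/4.
For General C: with q = P(X), equating T's and B's payoffs gives −6q + 8 = 2q + 1 ⇒ q = 7/8.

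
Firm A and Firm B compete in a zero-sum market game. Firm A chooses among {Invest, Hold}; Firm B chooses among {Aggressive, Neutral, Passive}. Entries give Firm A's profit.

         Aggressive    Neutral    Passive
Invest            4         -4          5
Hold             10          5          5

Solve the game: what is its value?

5

Row minima: Invest → -4, Hold → 5; maximin = 5.
Column maxima: Aggressive → 10, Neutral → 5, Passive → 5; minimax = 5.
Since maximin = minimax = 5, there is a saddle point and the value is 5.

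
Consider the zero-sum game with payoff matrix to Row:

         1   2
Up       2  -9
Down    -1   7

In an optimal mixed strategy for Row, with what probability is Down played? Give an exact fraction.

Row minima: Up → -9, Down → -1; maximin = -1.
Column maxima: 1 → 2, 2 → 7; minimax = 2.
-1 ≠ 2, so there is no saddle point; optimal play is mixed.
Let Row play Up with probability p. Expected payoff against 1: 2p + (-1)(1−p) = 3p − 1; against 2: (-9)p + 7(1−p) = −16p + 7.
Setting these equal: 3p − 1 = −16p + 7 ⇒ 19p = 8 ⇒ p = 8/19, and the value is (3)·(8/19) − 1 = 5/19.
For Column: with q = P(1), equating Up's and Down's payoffs gives 11q − 9 = −8q + 7 ⇒ q = 16/19.

11/19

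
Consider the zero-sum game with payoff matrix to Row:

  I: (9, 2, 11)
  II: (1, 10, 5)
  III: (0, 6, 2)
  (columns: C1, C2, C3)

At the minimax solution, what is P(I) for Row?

9/16

Row minima: I → 2, II → 1, III → 0; maximin = 2.
Column maxima: C1 → 9, C2 → 10, C3 → 11; minimax = 9.
2 ≠ 9, so there is no saddle point; optimal play is mixed.
III is strictly dominated by II, so Row never plays it.
C3 is strictly dominated by C1 (it gives Row strictly more in every row), so Column never plays it.
On the remaining 2×2 (I, II vs C1, C2):
Let Row play I with probability p. Expected payoff against C1: 9p + 1(1−p) = 8p + 1; against C2: 2p + 10(1−p) = −8p + 10.
Setting these equal: 8p + 1 = −8p + 10 ⇒ 16p = 9 ⇒ p = 9/16, and the value is (8)·(9/16) + 1 = 11/2.
For Column: with q = P(C1), equating I's and II's payoffs gives 7q + 2 = −9q + 10 ⇒ q = 1/2.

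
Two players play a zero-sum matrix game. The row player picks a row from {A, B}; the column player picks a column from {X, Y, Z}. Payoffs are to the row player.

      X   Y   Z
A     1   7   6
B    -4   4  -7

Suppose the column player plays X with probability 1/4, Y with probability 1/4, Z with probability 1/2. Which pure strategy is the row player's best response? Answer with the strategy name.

A

Expected payoff of A: (1/4)·1 + (1/4)·7 + (1/2)·6 = 5.
Expected payoff of B: (1/4)·(-4) + (1/4)·4 + (1/2)·(-7) = -7/2.
The largest is 5, so the row player's best response is A.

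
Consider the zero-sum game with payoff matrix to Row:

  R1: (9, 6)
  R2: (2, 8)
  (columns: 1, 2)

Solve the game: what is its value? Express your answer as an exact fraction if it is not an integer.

Row minima: R1 → 6, R2 → 2; maximin = 6.
Column maxima: 1 → 9, 2 → 8; minimax = 8.
6 ≠ 8, so there is no saddle point; optimal play is mixed.
Let Row play R1 with probability p. Expected payoff against 1: 9p + 2(1−p) = 7p + 2; against 2: 6p + 8(1−p) = −2p + 8.
Setting these equal: 7p + 2 = −2p + 8 ⇒ 9p = 6 ⇒ p = 2/3, and the value is (7)·(2/3) + 2 = 20/3.
For Column: with q = P(1), equating R1's and R2's payoffs gives 3q + 6 = −6q + 8 ⇒ q = 2/9.

20/3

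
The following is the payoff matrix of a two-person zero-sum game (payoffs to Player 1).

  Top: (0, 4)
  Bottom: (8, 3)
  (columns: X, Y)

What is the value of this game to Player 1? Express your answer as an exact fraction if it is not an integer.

Row minima: Top → 0, Bottom → 3; maximin = 3.
Column maxima: X → 8, Y → 4; minimax = 4.
3 ≠ 4, so there is no saddle point; optimal play is mixed.
Let Player 1 play Top with probability p. Expected payoff against X: 0p + 8(1−p) = −8p + 8; against Y: 4p + 3(1−p) = p + 3.
Setting these equal: −8p + 8 = p + 3 ⇒ −9p = -5 ⇒ p = 5/9, and the value is (-8)·(5/9) + 8 = 32/9.
For Player 2: with q = P(X), equating Top's and Bottom's payoffs gives −4q + 4 = 5q + 3 ⇒ q = 1/9.

32/9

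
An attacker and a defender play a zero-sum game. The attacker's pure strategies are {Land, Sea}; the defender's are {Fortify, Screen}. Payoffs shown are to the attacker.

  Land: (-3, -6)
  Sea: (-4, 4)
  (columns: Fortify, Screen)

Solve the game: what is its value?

-36/11

Row minima: Land → -6, Sea → -4; maximin = -4.
Column maxima: Fortify → -3, Screen → 4; minimax = -3.
-4 ≠ -3, so there is no saddle point; optimal play is mixed.
Let the attacker play Land with probability p. Expected payoff against Fortify: (-3)p + (-4)(1−p) = p − 4; against Screen: (-6)p + 4(1−p) = −10p + 4.
Setting these equal: p − 4 = −10p + 4 ⇒ 11p = 8 ⇒ p = 8/11, and the value is (1)·(8/11) − 4 = -36/11.
For the defender: with q = P(Fortify), equating Land's and Sea's payoffs gives 3q − 6 = −8q + 4 ⇒ q = 10/11.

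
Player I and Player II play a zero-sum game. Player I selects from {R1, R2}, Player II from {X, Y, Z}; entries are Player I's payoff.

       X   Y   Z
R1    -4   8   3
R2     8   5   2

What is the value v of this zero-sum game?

Row minima: R1 → -4, R2 → 2; maximin = 2.
Column maxima: X → 8, Y → 8, Z → 3; minimax = 3.
2 ≠ 3, so there is no saddle point; optimal play is mixed.
Y is strictly dominated by Z (it gives Player I strictly more in every row), so Player II never plays it.
On the remaining 2×2 (R1, R2 vs X, Z):
Let Player I play R1 with probability p. Expected payoff against X: (-4)p + 8(1−p) = −12p + 8; against Z: 3p + 2(1−p) = p + 2.
Setting these equal: −12p + 8 = p + 2 ⇒ −13p = -6 ⇒ p = 6/13, and the value is (-12)·(6/13) + 8 = 32/13.
For Player II: with q = P(X), equating R1's and R2's payoffs gives −7q + 3 = 6q + 2 ⇒ q = 1/13.

32/13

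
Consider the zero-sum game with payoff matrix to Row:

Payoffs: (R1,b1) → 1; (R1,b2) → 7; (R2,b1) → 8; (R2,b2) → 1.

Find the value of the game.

Row minima: R1 → 1, R2 → 1; maximin = 1.
Column maxima: b1 → 8, b2 → 7; minimax = 7.
1 ≠ 7, so there is no saddle point; optimal play is mixed.
Let Row play R1 with probability p. Expected payoff against b1: 1p + 8(1−p) = −7p + 8; against b2: 7p + 1(1−p) = 6p + 1.
Setting these equal: −7p + 8 = 6p + 1 ⇒ −13p = -7 ⇒ p = 7/13, and the value is (-7)·(7/13) + 8 = 55/13.
For Column: with q = P(b1), equating R1's and R2's payoffs gives −6q + 7 = 7q + 1 ⇒ q = 6/13.

55/13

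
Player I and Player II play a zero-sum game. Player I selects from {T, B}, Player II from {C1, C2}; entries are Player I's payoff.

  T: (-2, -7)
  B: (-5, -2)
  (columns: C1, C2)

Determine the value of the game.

Row minima: T → -7, B → -5; maximin = -5.
Column maxima: C1 → -2, C2 → -2; minimax = -2.
-5 ≠ -2, so there is no saddle point; optimal play is mixed.
Let Player I play T with probability p. Expected payoff against C1: (-2)p + (-5)(1−p) = 3p − 5; against C2: (-7)p + (-2)(1−p) = −5p − 2.
Setting these equal: 3p − 5 = −5p − 2 ⇒ 8p = 3 ⇒ p = 3/8, and the value is (3)·(3/8) − 5 = -31/8.
For Player II: with q = P(C1), equating T's and B's payoffs gives 5q − 7 = −3q − 2 ⇒ q = 5/8.

-31/8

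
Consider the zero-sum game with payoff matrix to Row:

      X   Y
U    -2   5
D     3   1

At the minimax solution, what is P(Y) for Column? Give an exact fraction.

5/9

Row minima: U → -2, D → 1; maximin = 1.
Column maxima: X → 3, Y → 5; minimax = 3.
1 ≠ 3, so there is no saddle point; optimal play is mixed.
Let Row play U with probability p. Expected payoff against X: (-2)p + 3(1−p) = −5p + 3; against Y: 5p + 1(1−p) = 4p + 1.
Setting these equal: −5p + 3 = 4p + 1 ⇒ −9p = -2 ⇒ p = 2/9, and the value is (-5)·(2/9) + 3 = 17/9.
For Column: with q = P(X), equating U's and D's payoffs gives −7q + 5 = 2q + 1 ⇒ q = 4/9.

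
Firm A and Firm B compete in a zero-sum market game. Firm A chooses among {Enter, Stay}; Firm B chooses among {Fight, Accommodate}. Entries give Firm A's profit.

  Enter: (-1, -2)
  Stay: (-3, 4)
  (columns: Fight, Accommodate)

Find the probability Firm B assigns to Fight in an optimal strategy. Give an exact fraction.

3/4

Row minima: Enter → -2, Stay → -3; maximin = -2.
Column maxima: Fight → -1, Accommodate → 4; minimax = -1.
-2 ≠ -1, so there is no saddle point; optimal play is mixed.
Let Firm A play Enter with probability p. Expected payoff against Fight: (-1)p + (-3)(1−p) = 2p − 3; against Accommodate: (-2)p + 4(1−p) = −6p + 4.
Setting these equal: 2p − 3 = −6p + 4 ⇒ 8p = 7 ⇒ p = 7/8, and the value is (2)·(7/8) − 3 = -5/4.
For Firm B: with q = P(Fight), equating Enter's and Stay's payoffs gives q − 2 = −7q + 4 ⇒ q = 3/4.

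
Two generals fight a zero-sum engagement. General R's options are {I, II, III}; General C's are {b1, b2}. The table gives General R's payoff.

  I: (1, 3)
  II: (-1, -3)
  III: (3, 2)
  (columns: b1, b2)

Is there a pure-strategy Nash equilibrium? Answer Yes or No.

Row minima: I → 1, II → -3, III → 2; maximin = 2.
Column maxima: b1 → 3, b2 → 3; minimax = 3.
2 ≠ 3, so no pure-strategy equilibrium exists.

No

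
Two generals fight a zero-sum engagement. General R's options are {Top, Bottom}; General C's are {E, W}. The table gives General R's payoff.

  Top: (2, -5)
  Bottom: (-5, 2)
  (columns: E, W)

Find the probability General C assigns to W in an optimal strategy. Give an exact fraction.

Row minima: Top → -5, Bottom → -5; maximin = -5.
Column maxima: E → 2, W → 2; minimax = 2.
-5 ≠ 2, so there is no saddle point; optimal play is mixed.
Let General R play Top with probability p. Expected payoff against E: 2p + (-5)(1−p) = 7p − 5; against W: (-5)p + 2(1−p) = −7p + 2.
Setting these equal: 7p − 5 = −7p + 2 ⇒ 14p = 7 ⇒ p = 1/2, and the value is (7)·(1/2) − 5 = -3/2.
For General C: with q = P(E), equating Top's and Bottom's payoffs gives 7q − 5 = −7q + 2 ⇒ q = 1/2.

1/2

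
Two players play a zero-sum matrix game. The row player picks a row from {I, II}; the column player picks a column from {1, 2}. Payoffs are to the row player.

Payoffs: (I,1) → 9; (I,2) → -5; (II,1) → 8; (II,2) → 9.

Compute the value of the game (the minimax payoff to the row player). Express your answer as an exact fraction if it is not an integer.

121/15

Row minima: I → -5, II → 8; maximin = 8.
Column maxima: 1 → 9, 2 → 9; minimax = 9.
8 ≠ 9, so there is no saddle point; optimal play is mixed.
Let the row player play I with probability p. Expected payoff against 1: 9p + 8(1−p) = p + 8; against 2: (-5)p + 9(1−p) = −14p + 9.
Setting these equal: p + 8 = −14p + 9 ⇒ 15p = 1 ⇒ p = 1/15, and the value is (1)·(1/15) + 8 = 121/15.
For the column player: with q = P(1), equating I's and II's payoffs gives 14q − 5 = −q + 9 ⇒ q = 14/15.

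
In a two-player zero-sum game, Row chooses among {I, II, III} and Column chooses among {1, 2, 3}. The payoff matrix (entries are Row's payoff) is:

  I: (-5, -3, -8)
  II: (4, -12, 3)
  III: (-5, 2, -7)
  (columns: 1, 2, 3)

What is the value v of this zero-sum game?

Row minima: I → -8, II → -12, III → -7; maximin = -7.
Column maxima: 1 → 4, 2 → 2, 3 → 3; minimax = 2.
-7 ≠ 2, so there is no saddle point; optimal play is mixed.
1 is strictly dominated by 3 (it gives Row strictly more in every row), so Column never plays it.
With 1 eliminated, I is strictly dominated by III (III gives Row strictly more in every remaining column), so Row never plays it.
On the remaining 2×2 (II, III vs 2, 3):
Let Row play II with probability p. Expected payoff against 2: (-12)p + 2(1−p) = −14p + 2; against 3: 3p + (-7)(1−p) = 10p − 7.
Setting these equal: −14p + 2 = 10p − 7 ⇒ −24p = -9 ⇒ p = 3/8, and the value is (-14)·(3/8) + 2 = -13/4.
For Column: with q = P(2), equating II's and III's payoffs gives −15q + 3 = 9q − 7 ⇒ q = 5/12.

-13/4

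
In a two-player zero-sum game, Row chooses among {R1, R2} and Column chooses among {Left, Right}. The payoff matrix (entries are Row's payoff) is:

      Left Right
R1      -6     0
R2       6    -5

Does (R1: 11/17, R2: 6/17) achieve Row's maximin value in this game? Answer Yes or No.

Against Left this mix gives (11/17)·(-6) + (6/17)·6 = -30/17.
Against Right this mix gives (11/17)·0 + (6/17)·(-5) = -30/17.
All of Column's active replies (Left, Right) yield -30/17, and no column does worse for Row. The mix makes Column indifferent and guarantees -30/17, so it is optimal.

Yes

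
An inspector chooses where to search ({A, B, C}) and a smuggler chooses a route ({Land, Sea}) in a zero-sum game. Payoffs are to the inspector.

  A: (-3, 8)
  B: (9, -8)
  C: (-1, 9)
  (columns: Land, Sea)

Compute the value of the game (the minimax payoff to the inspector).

Row minima: A → -3, B → -8, C → -1; maximin = -1.
Column maxima: Land → 9, Sea → 9; minimax = 9.
-1 ≠ 9, so there is no saddle point; optimal play is mixed.
A is strictly dominated by C, so the inspector never plays it.
On the remaining 2×2 (B, C vs Land, Sea):
Let the inspector play B with probability p. Expected payoff against Land: 9p + (-1)(1−p) = 10p − 1; against Sea: (-8)p + 9(1−p) = −17p + 9.
Setting these equal: 10p − 1 = −17p + 9 ⇒ 27p = 10 ⇒ p = 10/27, and the value is (10)·(10/27) − 1 = 73/27.
For the smuggler: with q = P(Land), equating B's and C's payoffs gives 17q − 8 = −10q + 9 ⇒ q = 17/27.

73/27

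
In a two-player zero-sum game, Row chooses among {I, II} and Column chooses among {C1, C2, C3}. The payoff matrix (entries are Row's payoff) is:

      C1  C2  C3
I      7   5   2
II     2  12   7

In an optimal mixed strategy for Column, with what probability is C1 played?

Row minima: I → 2, II → 2; maximin = 2.
Column maxima: C1 → 7, C2 → 12, C3 → 7; minimax = 7.
2 ≠ 7, so there is no saddle point; optimal play is mixed.
C2 is strictly dominated by C3 (it gives Row strictly more in every row), so Column never plays it.
On the remaining 2×2 (I, II vs C1, C3):
Let Row play I with probability p. Expected payoff against C1: 7p + 2(1−p) = 5p + 2; against C3: 2p + 7(1−p) = −5p + 7.
Setting these equal: 5p + 2 = −5p + 7 ⇒ 10p = 5 ⇒ p = 1/2, and the value is (5)·(1/2) + 2 = 9/2.
For Column: with q = P(C1), equating I's and II's payoffs gives 5q + 2 = −5q + 7 ⇒ q = 1/2.

1/2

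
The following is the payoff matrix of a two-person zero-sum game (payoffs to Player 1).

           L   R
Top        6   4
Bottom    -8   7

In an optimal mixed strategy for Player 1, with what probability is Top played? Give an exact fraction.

15/17

Row minima: Top → 4, Bottom → -8; maximin = 4.
Column maxima: L → 6, R → 7; minimax = 6.
4 ≠ 6, so there is no saddle point; optimal play is mixed.
Let Player 1 play Top with probability p. Expected payoff against L: 6p + (-8)(1−p) = 14p − 8; against R: 4p + 7(1−p) = −3p + 7.
Setting these equal: 14p − 8 = −3p + 7 ⇒ 17p = 15 ⇒ p = 15/17, and the value is (14)·(15/17) − 8 = 74/17.
For Player 2: with q = P(L), equating Top's and Bottom's payoffs gives 2q + 4 = −15q + 7 ⇒ q = 3/17.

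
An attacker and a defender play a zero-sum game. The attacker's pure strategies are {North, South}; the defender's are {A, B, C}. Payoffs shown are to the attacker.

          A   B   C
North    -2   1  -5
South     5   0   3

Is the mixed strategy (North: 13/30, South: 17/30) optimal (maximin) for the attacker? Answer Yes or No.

Against A this mix gives (13/30)·(-2) + (17/30)·5 = 59/30.
Against B this mix gives (13/30)·1 + (17/30)·0 = 13/30.
Against C this mix gives (13/30)·(-5) + (17/30)·3 = -7/15.
The defender will play C, holding the attacker to -7/15. Shifting weight toward the row that does better against C would raise this floor (the equalizing mix achieves 1/3 against both C and B), so the proposed strategy is not optimal.

No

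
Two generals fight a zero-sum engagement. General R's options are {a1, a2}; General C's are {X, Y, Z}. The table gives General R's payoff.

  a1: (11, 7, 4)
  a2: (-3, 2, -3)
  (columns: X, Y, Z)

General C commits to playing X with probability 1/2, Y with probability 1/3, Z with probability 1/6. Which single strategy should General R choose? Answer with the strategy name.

a1

Expected payoff of a1: (1/2)·11 + (1/3)·7 + (1/6)·4 = 17/2.
Expected payoff of a2: (1/2)·(-3) + (1/3)·2 + (1/6)·(-3) = -4/3.
The largest is 17/2, so General R's best response is a1.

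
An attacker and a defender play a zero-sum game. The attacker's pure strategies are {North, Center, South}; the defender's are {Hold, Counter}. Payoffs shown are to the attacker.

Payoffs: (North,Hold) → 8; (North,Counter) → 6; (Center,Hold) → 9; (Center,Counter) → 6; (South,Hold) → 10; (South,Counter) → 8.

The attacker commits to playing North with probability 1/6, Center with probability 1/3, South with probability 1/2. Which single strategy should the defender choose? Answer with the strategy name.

Counter

If the defender plays Hold, the attacker's expected payoff is (1/6)·8 + (1/3)·9 + (1/2)·10 = 28/3.
If the defender plays Counter, the attacker's expected payoff is (1/6)·6 + (1/3)·6 + (1/2)·8 = 7.
The defender minimizes the attacker's payoff; the smallest is 7, so the best response is Counter.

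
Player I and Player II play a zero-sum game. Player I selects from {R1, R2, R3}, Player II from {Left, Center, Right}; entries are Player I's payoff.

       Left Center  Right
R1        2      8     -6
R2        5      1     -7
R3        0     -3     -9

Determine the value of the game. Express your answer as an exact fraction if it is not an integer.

Row minima: R1 → -6, R2 → -7, R3 → -9; maximin = -6.
Column maxima: Left → 5, Center → 8, Right → -6; minimax = -6.
Since maximin = minimax = -6, there is a saddle point and the value is -6.

-6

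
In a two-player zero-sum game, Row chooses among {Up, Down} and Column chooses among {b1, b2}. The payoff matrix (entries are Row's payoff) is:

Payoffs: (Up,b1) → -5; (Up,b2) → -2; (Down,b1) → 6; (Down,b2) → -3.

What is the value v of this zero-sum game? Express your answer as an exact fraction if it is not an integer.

Row minima: Up → -5, Down → -3; maximin = -3.
Column maxima: b1 → 6, b2 → -2; minimax = -2.
-3 ≠ -2, so there is no saddle point; optimal play is mixed.
Let Row play Up with probability p. Expected payoff against b1: (-5)p + 6(1−p) = −11p + 6; against b2: (-2)p + (-3)(1−p) = p − 3.
Setting these equal: −11p + 6 = p − 3 ⇒ −12p = -9 ⇒ p = 3/4, and the value is (-11)·(3/4) + 6 = -9/4.
For Column: with q = P(b1), equating Up's and Down's payoffs gives −3q − 2 = 9q − 3 ⇒ q = 1/12.

-9/4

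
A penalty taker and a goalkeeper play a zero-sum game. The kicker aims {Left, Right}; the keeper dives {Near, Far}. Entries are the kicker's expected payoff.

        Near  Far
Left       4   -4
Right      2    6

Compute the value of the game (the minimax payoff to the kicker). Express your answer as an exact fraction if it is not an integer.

Row minima: Left → -4, Right → 2; maximin = 2.
Column maxima: Near → 4, Far → 6; minimax = 4.
2 ≠ 4, so there is no saddle point; optimal play is mixed.
Let the kicker play Left with probability p. Expected payoff against Near: 4p + 2(1−p) = 2p + 2; against Far: (-4)p + 6(1−p) = −10p + 6.
Setting these equal: 2p + 2 = −10p + 6 ⇒ 12p = 4 ⇒ p = 1/3, and the value is (2)·(1/3) + 2 = 8/3.
For the keeper: with q = P(Near), equating Left's and Right's payoffs gives 8q − 4 = −4q + 6 ⇒ q = 5/6.

8/3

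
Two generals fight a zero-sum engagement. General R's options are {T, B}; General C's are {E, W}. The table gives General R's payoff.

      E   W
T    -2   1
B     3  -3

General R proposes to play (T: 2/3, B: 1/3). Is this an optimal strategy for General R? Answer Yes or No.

Against E this mix gives (2/3)·(-2) + (1/3)·3 = -1/3.
Against W this mix gives (2/3)·1 + (1/3)·(-3) = -1/3.
All of General C's active replies (E, W) yield -1/3, and no column does worse for General R. The mix makes General C indifferent and guarantees -1/3, so it is optimal.

Yes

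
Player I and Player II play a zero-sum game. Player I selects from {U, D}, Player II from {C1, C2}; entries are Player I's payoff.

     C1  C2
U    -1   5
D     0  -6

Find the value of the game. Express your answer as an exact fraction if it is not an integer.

-1/2

Row minima: U → -1, D → -6; maximin = -1.
Column maxima: C1 → 0, C2 → 5; minimax = 0.
-1 ≠ 0, so there is no saddle point; optimal play is mixed.
Let Player I play U with probability p. Expected payoff against C1: (-1)p + 0(1−p) = −p; against C2: 5p + (-6)(1−p) = 11p − 6.
Setting these equal: −p = 11p − 6 ⇒ −12p = -6 ⇒ p = 1/2, and the value is (-1)·(1/2) = -1/2.
For Player II: with q = P(C1), equating U's and D's payoffs gives −6q + 5 = 6q − 6 ⇒ q = 11/12.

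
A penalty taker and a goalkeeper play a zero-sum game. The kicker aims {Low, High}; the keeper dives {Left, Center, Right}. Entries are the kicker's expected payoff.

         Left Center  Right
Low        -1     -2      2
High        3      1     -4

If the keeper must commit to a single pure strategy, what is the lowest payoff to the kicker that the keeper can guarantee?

Column maxima: Left → 3, Center → 1, Right → 2.
The smallest of these is 1.

1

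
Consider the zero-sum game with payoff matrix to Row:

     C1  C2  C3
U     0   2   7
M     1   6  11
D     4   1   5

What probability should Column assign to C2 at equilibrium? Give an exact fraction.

3/8

Row minima: U → 0, M → 1, D → 1; maximin = 1.
Column maxima: C1 → 4, C2 → 6, C3 → 11; minimax = 4.
1 ≠ 4, so there is no saddle point; optimal play is mixed.
U is strictly dominated by M, so Row never plays it.
C3 is strictly dominated by C1 (it gives Row strictly more in every row), so Column never plays it.
On the remaining 2×2 (M, D vs C1, C2):
Let Row play M with probability p. Expected payoff against C1: 1p + 4(1−p) = −3p + 4; against C2: 6p + 1(1−p) = 5p + 1.
Setting these equal: −3p + 4 = 5p + 1 ⇒ −8p = -3 ⇒ p = 3/8, and the value is (-3)·(3/8) + 4 = 23/8.
For Column: with q = P(C1), equating M's and D's payoffs gives −5q + 6 = 3q + 1 ⇒ q = 5/8.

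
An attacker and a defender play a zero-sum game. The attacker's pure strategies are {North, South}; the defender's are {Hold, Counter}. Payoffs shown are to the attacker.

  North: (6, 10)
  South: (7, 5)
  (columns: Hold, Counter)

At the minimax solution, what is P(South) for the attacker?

2/3

Row minima: North → 6, South → 5; maximin = 6.
Column maxima: Hold → 7, Counter → 10; minimax = 7.
6 ≠ 7, so there is no saddle point; optimal play is mixed.
Let the attacker play North with probability p. Expected payoff against Hold: 6p + 7(1−p) = −p + 7; against Counter: 10p + 5(1−p) = 5p + 5.
Setting these equal: −p + 7 = 5p + 5 ⇒ −6p = -2 ⇒ p = 1/3, and the value is (-1)·(1/3) + 7 = 20/3.
For the defender: with q = P(Hold), equating North's and South's payoffs gives −4q + 10 = 2q + 5 ⇒ q = 5/6.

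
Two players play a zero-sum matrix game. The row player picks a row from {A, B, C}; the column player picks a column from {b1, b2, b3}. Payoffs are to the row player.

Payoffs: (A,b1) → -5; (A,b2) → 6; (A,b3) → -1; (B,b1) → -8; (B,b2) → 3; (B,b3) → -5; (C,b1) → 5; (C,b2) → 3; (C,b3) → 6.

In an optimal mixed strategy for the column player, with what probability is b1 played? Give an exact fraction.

3/13

Row minima: A → -5, B → -8, C → 3; maximin = 3.
Column maxima: b1 → 5, b2 → 6, b3 → 6; minimax = 5.
3 ≠ 5, so there is no saddle point; optimal play is mixed.
B is strictly dominated by A, so the row player never plays it.
b3 is strictly dominated by b1 (it gives the row player strictly more in every row), so the column player never plays it.
On the remaining 2×2 (A, C vs b1, b2):
Let the row player play A with probability p. Expected payoff against b1: (-5)p + 5(1−p) = −10p + 5; against b2: 6p + 3(1−p) = 3p + 3.
Setting these equal: −10p + 5 = 3p + 3 ⇒ −13p = -2 ⇒ p = 2/13, and the value is (-10)·(2/13) + 5 = 45/13.
For the column player: with q = P(b1), equating A's and C's payoffs gives −11q + 6 = 2q + 3 ⇒ q = 3/13.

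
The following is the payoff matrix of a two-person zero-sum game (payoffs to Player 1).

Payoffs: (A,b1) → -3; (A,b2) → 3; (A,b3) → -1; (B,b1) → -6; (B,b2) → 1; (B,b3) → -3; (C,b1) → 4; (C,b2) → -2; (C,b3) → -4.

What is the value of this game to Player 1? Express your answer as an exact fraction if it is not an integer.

Row minima: A → -3, B → -6, C → -4; maximin = -3.
Column maxima: b1 → 4, b2 → 3, b3 → -1; minimax = -1.
-3 ≠ -1, so there is no saddle point; optimal play is mixed.
B is strictly dominated by A, so Player 1 never plays it.
b2 is strictly dominated by b3 (it gives Player 1 strictly more in every row), so Player 2 never plays it.
On the remaining 2×2 (A, C vs b1, b3):
Let Player 1 play A with probability p. Expected payoff against b1: (-3)p + 4(1−p) = −7p + 4; against b3: (-1)p + (-4)(1−p) = 3p − 4.
Setting these equal: −7p + 4 = 3p − 4 ⇒ −10p = -8 ⇒ p = 4/5, and the value is (-7)·(4/5) + 4 = -8/5.
For Player 2: with q = P(b1), equating A's and C's payoffs gives −2q − 1 = 8q − 4 ⇒ q = 3/10.

-8/5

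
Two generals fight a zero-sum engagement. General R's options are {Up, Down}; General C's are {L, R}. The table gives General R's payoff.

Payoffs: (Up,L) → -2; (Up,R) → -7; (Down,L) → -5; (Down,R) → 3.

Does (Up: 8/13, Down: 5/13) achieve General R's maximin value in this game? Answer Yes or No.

Against L this mix gives (8/13)·(-2) + (5/13)·(-5) = -41/13.
Against R this mix gives (8/13)·(-7) + (5/13)·3 = -41/13.
All of General C's active replies (L, R) yield -41/13, and no column does worse for General R. The mix makes General C indifferent and guarantees -41/13, so it is optimal.

Yes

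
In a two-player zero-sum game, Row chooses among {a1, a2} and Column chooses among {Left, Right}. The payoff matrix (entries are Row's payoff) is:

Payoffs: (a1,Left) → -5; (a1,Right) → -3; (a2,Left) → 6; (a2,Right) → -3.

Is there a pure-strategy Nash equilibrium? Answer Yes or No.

Row minima: a1 → -5, a2 → -3; maximin = -3.
Column maxima: Left → 6, Right → -3; minimax = -3.
maximin = minimax = -3, so a saddle point exists.

Yes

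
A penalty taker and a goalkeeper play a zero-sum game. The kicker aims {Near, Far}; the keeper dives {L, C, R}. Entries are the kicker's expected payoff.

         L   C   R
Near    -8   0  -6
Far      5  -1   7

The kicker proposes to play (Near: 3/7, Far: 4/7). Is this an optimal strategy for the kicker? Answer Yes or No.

Against L this mix gives (3/7)·(-8) + (4/7)·5 = -4/7.
Against C this mix gives (3/7)·0 + (4/7)·(-1) = -4/7.
Against R this mix gives (3/7)·(-6) + (4/7)·7 = 10/7.
All of the keeper's active replies (L, C) yield -4/7, and no column does worse for the kicker. The mix makes the keeper indifferent and guarantees -4/7, so it is optimal.

Yes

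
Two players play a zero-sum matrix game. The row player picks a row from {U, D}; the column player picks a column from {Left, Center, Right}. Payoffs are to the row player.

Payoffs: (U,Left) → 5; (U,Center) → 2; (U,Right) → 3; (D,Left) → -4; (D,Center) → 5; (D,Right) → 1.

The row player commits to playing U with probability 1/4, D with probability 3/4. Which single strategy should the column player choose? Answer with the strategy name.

If the column player plays Left, the row player's expected payoff is (1/4)·5 + (3/4)·(-4) = -7/4.
If the column player plays Center, the row player's expected payoff is (1/4)·2 + (3/4)·5 = 17/4.
If the column player plays Right, the row player's expected payoff is (1/4)·3 + (3/4)·1 = 3/2.
The column player minimizes the row player's payoff; the smallest is -7/4, so the best response is Left.

Left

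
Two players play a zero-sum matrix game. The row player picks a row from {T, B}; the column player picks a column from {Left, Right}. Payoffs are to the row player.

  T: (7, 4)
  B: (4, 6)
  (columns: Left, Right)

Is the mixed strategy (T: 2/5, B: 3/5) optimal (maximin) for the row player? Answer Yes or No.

Against Left this mix gives (2/5)·7 + (3/5)·4 = 26/5.
Against Right this mix gives (2/5)·4 + (3/5)·6 = 26/5.
All of the column player's active replies (Left, Right) yield 26/5, and no column does worse for the row player. The mix makes the column player indifferent and guarantees 26/5, so it is optimal.

Yes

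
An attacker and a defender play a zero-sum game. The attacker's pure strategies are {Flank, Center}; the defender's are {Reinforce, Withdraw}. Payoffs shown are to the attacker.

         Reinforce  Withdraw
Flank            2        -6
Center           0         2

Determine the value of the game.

2/5

Row minima: Flank → -6, Center → 0; maximin = 0.
Column maxima: Reinforce → 2, Withdraw → 2; minimax = 2.
0 ≠ 2, so there is no saddle point; optimal play is mixed.
Let the attacker play Flank with probability p. Expected payoff against Reinforce: 2p + 0(1−p) = 2p; against Withdraw: (-6)p + 2(1−p) = −8p + 2.
Setting these equal: 2p = −8p + 2 ⇒ 10p = 2 ⇒ p = 1/5, and the value is (2)·(1/5) = 2/5.
For the defender: with q = P(Reinforce), equating Flank's and Center's payoffs gives 8q − 6 = −2q + 2 ⇒ q = 4/5.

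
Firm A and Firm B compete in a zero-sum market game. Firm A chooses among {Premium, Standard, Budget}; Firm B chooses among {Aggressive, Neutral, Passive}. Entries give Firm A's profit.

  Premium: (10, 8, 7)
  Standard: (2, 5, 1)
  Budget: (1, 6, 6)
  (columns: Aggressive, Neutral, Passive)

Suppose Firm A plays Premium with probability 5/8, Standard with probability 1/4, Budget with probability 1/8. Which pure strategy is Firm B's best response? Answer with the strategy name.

If Firm B plays Aggressive, Firm A's expected payoff is (5/8)·10 + (1/4)·2 + (1/8)·1 = 55/8.
If Firm B plays Neutral, Firm A's expected payoff is (5/8)·8 + (1/4)·5 + (1/8)·6 = 7.
If Firm B plays Passive, Firm A's expected payoff is (5/8)·7 + (1/4)·1 + (1/8)·6 = 43/8.
Firm B minimizes Firm A's payoff; the smallest is 43/8, so the best response is Passive.

Passive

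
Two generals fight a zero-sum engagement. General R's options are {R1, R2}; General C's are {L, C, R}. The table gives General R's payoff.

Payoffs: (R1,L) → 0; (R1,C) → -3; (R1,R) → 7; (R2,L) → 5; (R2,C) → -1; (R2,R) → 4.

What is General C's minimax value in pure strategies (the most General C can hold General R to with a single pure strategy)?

-1

Column maxima: L → 5, C → -1, R → 7.
The smallest of these is -1.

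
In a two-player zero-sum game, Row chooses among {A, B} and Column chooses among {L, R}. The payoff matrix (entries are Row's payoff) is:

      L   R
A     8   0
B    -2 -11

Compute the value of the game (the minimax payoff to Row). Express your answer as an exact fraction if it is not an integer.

0

Row minima: A → 0, B → -11; maximin = 0.
Column maxima: L → 8, R → 0; minimax = 0.
Since maximin = minimax = 0, there is a saddle point and the value is 0.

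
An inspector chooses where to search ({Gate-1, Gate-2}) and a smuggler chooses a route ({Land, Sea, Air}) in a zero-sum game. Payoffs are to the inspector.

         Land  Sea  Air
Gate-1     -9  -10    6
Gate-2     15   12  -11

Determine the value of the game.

-38/39

Row minima: Gate-1 → -10, Gate-2 → -11; maximin = -10.
Column maxima: Land → 15, Sea → 12, Air → 6; minimax = 6.
-10 ≠ 6, so there is no saddle point; optimal play is mixed.
Land is strictly dominated by Sea (it gives the inspector strictly more in every row), so the smuggler never plays it.
On the remaining 2×2 (Gate-1, Gate-2 vs Sea, Air):
Let the inspector play Gate-1 with probability p. Expected payoff against Sea: (-10)p + 12(1−p) = −22p + 12; against Air: 6p + (-11)(1−p) = 17p − 11.
Setting these equal: −22p + 12 = 17p − 11 ⇒ −39p = -23 ⇒ p = 23/39, and the value is (-22)·(23/39) + 12 = -38/39.
For the smuggler: with q = P(Sea), equating Gate-1's and Gate-2's payoffs gives −16q + 6 = 23q − 11 ⇒ q = 17/39.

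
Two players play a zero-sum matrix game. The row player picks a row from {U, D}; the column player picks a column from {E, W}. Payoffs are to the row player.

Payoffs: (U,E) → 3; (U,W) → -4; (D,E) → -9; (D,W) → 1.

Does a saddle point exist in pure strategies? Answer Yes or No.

Row minima: U → -4, D → -9; maximin = -4.
Column maxima: E → 3, W → 1; minimax = 1.
-4 ≠ 1, so no pure-strategy equilibrium exists.

No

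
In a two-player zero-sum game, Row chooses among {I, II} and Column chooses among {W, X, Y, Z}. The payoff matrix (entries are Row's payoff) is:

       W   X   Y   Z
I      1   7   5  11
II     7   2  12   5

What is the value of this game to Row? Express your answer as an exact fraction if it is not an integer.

47/11

Row minima: I → 1, II → 2; maximin = 2.
Column maxima: W → 7, X → 7, Y → 12, Z → 11; minimax = 7.
2 ≠ 7, so there is no saddle point; optimal play is mixed.
Y is strictly dominated by W (it gives Row strictly more in every row), so Column never plays it.
Z is strictly dominated by X (it gives Row strictly more in every row), so Column never plays it.
On the remaining 2×2 (I, II vs W, X):
Let Row play I with probability p. Expected payoff against W: 1p + 7(1−p) = −6p + 7; against X: 7p + 2(1−p) = 5p + 2.
Setting these equal: −6p + 7 = 5p + 2 ⇒ −11p = -5 ⇒ p = 5/11, and the value is (-6)·(5/11) + 7 = 47/11.
For Column: with q = P(W), equating I's and II's payoffs gives −6q + 7 = 5q + 2 ⇒ q = 5/11.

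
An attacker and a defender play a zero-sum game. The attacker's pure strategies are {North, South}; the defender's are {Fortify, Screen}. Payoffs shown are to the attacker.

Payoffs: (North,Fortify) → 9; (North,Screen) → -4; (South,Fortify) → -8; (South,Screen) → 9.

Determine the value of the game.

49/30

Row minima: North → -4, South → -8; maximin = -4.
Column maxima: Fortify → 9, Screen → 9; minimax = 9.
-4 ≠ 9, so there is no saddle point; optimal play is mixed.
Let the attacker play North with probability p. Expected payoff against Fortify: 9p + (-8)(1−p) = 17p − 8; against Screen: (-4)p + 9(1−p) = −13p + 9.
Setting these equal: 17p − 8 = −13p + 9 ⇒ 30p = 17 ⇒ p = 17/30, and the value is (17)·(17/30) − 8 = 49/30.
For the defender: with q = P(Fortify), equating North's and South's payoffs gives 13q − 4 = −17q + 9 ⇒ q = 13/30.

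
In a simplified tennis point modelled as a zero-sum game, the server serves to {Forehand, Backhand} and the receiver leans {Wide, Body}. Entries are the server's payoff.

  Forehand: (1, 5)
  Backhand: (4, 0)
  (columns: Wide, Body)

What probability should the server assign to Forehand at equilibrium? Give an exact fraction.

Row minima: Forehand → 1, Backhand → 0; maximin = 1.
Column maxima: Wide → 4, Body → 5; minimax = 4.
1 ≠ 4, so there is no saddle point; optimal play is mixed.
Let the server play Forehand with probability p. Expected payoff against Wide: 1p + 4(1−p) = −3p + 4; against Body: 5p + 0(1−p) = 5p.
Setting these equal: −3p + 4 = 5p ⇒ −8p = -4 ⇒ p = 1/2, and the value is (-3)·(1/2) + 4 = 5/2.
For the receiver: with q = P(Wide), equating Forehand's and Backhand's payoffs gives −4q + 5 = 4q ⇒ q = 5/8.

1/2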